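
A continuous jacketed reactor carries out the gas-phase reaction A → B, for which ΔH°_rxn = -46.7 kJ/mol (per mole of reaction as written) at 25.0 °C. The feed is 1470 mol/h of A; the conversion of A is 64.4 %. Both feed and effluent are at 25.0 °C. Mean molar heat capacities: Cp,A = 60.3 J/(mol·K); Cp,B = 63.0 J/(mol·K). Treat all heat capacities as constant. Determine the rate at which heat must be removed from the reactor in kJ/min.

Extent of reaction ξ = 0.644 × 1470 = 946.68 mol/h
Reaction term: ξ·ΔH°_rxn = 946.68 × -46.7 = -44210 kJ/h
Q = ΔH = -44210 kJ/h = -12.281 kW
Heat removed = 736.83 kJ/min

Q_out = 737 kJ/min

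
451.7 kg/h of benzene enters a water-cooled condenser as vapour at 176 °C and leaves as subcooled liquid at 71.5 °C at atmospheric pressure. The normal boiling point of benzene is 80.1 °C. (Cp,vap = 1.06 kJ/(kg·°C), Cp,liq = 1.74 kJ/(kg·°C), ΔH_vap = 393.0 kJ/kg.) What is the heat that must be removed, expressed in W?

vapour 176→80.1 °C: -101.65 kJ/kg
condensation at 80.1 °C: -393 kJ/kg
liquid 80.1→71.5 °C: -14.964 kJ/kg
Δh = -101.65 + -393 + -14.964 = -509.62 kJ/kg
Q = ṁ·Δh = 451.7 kg/h × -509.62 kJ/kg = -230190 kJ/h
|Q| = 63.943 kW = 63943 W

Q_c = 63900 W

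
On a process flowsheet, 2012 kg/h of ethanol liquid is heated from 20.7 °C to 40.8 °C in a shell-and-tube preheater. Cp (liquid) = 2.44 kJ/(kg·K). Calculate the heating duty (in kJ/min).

Q = 1640 kJ/min

Q = ṁ·Cp·ΔT = 2012 × 2.44 × (40.8 − 20.7) = 98677 kJ/h
Converting: 98677 / 3600 s = 27.41 kW
Heating duty = 1644.6 kJ/min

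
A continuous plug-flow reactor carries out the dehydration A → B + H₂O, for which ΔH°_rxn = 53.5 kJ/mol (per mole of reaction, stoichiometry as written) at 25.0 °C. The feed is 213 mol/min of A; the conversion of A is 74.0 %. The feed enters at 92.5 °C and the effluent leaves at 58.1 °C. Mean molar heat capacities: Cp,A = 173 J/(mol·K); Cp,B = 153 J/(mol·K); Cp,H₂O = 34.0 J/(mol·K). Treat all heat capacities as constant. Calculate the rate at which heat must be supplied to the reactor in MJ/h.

Extent of reaction ξ = 0.740 × 213 = 157.62 mol/min
Reaction term: ξ·ΔH°_rxn = 157.62 × 53.5 = 8432.7 kJ/min
Sensible, feed 92.5→25 °C: -2487.3 kJ/min
Outlet flows (mol/min): A 55.38, B 157.62, H₂O 157.62
Sensible, products 25→58.1 °C: 1292.7 kJ/min
Q = ΔH = 7238.1 kJ/min = 120.64 kW
Heat supplied = 434.29 MJ/h

Q_in = 434 MJ/h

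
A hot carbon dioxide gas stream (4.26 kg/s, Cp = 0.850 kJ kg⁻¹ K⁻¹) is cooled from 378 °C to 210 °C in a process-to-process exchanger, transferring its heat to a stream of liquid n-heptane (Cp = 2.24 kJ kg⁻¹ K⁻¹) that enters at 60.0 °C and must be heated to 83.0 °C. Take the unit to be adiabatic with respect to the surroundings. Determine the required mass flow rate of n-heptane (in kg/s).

Heat released by hot stream: Q = 4.26 × 0.850 × (378 − 210) = 608.33 kJ/s
Energy balance on cold side (adiabatic exchanger): Q = ṁ_c·Cp_c·(T_c,out − T_c,in)
ṁ_c = 608.33 / [2.24 × (83.0 − 60.0)] = 11.808 kg/s

ṁ_c = 11.8 kg/s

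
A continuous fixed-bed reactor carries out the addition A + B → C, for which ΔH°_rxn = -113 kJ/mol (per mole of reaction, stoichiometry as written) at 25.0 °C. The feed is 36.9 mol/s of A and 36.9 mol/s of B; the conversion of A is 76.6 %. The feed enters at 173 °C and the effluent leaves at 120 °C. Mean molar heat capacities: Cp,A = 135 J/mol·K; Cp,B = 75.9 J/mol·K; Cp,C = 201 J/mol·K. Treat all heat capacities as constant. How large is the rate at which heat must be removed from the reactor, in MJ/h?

Q_out = 13100 MJ/h

Extent of reaction ξ = 0.766 × 36.9 = 28.265 mol/s
Reaction term: ξ·ΔH°_rxn = 28.265 × -113 = -3194 kJ/s
Sensible, feed 173→25 °C: -1151.8 kJ/s
Outlet flows (mol/s): A 8.6346, B 8.6346, C 28.265
Sensible, products 25→120 °C: 712.73 kJ/s
Q = ΔH = -3633 kJ/s = -3633 kW
Heat removed = 13079 MJ/h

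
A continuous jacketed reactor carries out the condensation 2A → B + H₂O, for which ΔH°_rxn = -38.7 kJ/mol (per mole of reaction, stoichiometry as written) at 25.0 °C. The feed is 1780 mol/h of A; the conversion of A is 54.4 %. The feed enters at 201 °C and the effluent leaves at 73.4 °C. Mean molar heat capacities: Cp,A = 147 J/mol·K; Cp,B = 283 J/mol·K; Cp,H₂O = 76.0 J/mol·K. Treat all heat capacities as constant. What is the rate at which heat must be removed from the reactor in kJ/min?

Extent of reaction ξ = 0.544 × 1780 / 2 = 484.16 mol/h
Reaction term: ξ·ΔH°_rxn = 484.16 × -38.7 = -18737 kJ/h
Sensible, feed 201→25 °C: -46052 kJ/h
Outlet flows (mol/h): A 811.68, B 484.16, H₂O 484.16
Sensible, products 25→73.4 °C: 14188 kJ/h
Q = ΔH = -50602 kJ/h = -14.056 kW
Heat removed = 843.36 kJ/min

Q_out = 843 kJ/min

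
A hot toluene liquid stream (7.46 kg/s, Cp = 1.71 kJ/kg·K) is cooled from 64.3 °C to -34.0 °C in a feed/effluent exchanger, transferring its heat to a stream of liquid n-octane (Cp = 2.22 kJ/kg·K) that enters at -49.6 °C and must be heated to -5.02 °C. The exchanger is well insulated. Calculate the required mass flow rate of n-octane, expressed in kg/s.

ṁ_c = 12.7 kg/s

Heat released by hot stream: Q = 7.46 × 1.71 × (64.3 − -34.0) = 1254 kJ/s
Energy balance on cold side (adiabatic exchanger): Q = ṁ_c·Cp_c·(T_c,out − T_c,in)
ṁ_c = 1254 / [2.22 × (-5.02 − -49.6)] = 12.671 kg/s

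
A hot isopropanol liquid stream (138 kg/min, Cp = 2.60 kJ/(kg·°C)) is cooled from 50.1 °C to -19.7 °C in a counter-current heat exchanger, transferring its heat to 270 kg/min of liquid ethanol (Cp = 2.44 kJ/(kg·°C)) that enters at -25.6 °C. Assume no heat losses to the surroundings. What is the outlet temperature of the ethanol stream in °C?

T_c,out = 12.4 °C

Heat released by hot stream: Q = 138 × 2.60 × (50.1 − -19.7) = 25044 kJ/min
Energy balance on cold side (adiabatic exchanger): Q = ṁ_c·Cp_c·(T_c,out − T_c,in)
T_c,out = -25.6 + 25044/(270 × 2.44) = 12.415 °C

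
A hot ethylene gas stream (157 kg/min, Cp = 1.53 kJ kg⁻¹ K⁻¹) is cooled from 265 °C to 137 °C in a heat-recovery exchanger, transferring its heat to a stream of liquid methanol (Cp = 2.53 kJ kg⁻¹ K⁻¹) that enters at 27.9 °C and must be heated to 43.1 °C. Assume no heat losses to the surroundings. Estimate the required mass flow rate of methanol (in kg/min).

Heat released by hot stream: Q = 157 × 1.53 × (265 − 137) = 30747 kJ/min
Energy balance on cold side (adiabatic exchanger): Q = ṁ_c·Cp_c·(T_c,out − T_c,in)
ṁ_c = 30747 / [2.53 × (43.1 − 27.9)] = 799.53 kg/min

ṁ_c = 800 kg/min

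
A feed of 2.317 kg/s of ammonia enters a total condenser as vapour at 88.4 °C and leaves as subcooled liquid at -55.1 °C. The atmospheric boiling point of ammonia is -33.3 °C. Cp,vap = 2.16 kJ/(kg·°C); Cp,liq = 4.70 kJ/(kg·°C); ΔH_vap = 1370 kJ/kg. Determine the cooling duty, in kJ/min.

vapour 88.4→-33.3 °C: -262.87 kJ/kg
condensation at -33.3 °C: -1370 kJ/kg
liquid -33.3→-55.1 °C: -102.46 kJ/kg
Δh = -262.87 + -1370 + -102.46 = -1735.3 kJ/kg
Q = ṁ·Δh = 2.317 kg/s × -1735.3 kJ/kg = -4020.8 kJ/s
|Q| = 4020.8 kW = 241250 kJ/min

Q_c = 241000 kJ/min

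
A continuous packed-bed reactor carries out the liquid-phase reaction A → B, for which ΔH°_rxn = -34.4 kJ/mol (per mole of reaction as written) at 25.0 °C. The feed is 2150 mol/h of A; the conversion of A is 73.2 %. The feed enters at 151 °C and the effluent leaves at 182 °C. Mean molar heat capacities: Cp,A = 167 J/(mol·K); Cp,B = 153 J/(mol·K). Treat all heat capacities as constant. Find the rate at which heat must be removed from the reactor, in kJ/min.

Extent of reaction ξ = 0.732 × 2150 = 1573.8 mol/h
Reaction term: ξ·ΔH°_rxn = 1573.8 × -34.4 = -54139 kJ/h
Sensible, feed 151→25 °C: -45240 kJ/h
Outlet flows (mol/h): A 576.2, B 1573.8
Sensible, products 25→182 °C: 52912 kJ/h
Q = ΔH = -46467 kJ/h = -12.908 kW
Heat removed = 774.46 kJ/min

Q_out = 774 kJ/min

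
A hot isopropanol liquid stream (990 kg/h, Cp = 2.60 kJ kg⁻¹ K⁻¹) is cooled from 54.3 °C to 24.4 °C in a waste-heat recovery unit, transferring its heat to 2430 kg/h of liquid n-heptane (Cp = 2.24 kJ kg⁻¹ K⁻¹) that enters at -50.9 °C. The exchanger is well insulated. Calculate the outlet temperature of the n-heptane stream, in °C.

T_c,out = -36.8 °C

Heat released by hot stream: Q = 990 × 2.60 × (54.3 − 24.4) = 76963 kJ/h
Energy balance on cold side (adiabatic exchanger): Q = ṁ_c·Cp_c·(T_c,out − T_c,in)
T_c,out = -50.9 + 76963/(2430 × 2.24) = -36.761 °C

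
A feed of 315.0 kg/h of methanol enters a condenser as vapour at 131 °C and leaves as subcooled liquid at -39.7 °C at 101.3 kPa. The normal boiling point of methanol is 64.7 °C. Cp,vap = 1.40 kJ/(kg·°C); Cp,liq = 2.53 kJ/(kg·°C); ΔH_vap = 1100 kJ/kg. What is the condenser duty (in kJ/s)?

vapour 131→64.7 °C: -92.82 kJ/kg
condensation at 64.7 °C: -1100 kJ/kg
liquid 64.7→-39.7 °C: -264.13 kJ/kg
Δh = -92.82 + -1100 + -264.13 = -1457 kJ/kg
Q = ṁ·Δh = 315.0 kg/h × -1457 kJ/kg = -458940 kJ/h
|Q| = 127.48 kW

Q_c = 127 kJ/s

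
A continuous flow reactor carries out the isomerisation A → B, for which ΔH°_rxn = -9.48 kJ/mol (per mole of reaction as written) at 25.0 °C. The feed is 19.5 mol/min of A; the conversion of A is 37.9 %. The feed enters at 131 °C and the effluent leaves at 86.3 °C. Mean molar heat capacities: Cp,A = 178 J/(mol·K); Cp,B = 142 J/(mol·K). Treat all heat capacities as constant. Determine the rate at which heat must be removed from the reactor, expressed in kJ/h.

Q_out = 14500 kJ/h

Extent of reaction ξ = 0.379 × 19.5 = 7.3905 mol/min
Reaction term: ξ·ΔH°_rxn = 7.3905 × -9.48 = -70.062 kJ/min
Sensible, feed 131→25 °C: -367.93 kJ/min
Outlet flows (mol/min): A 12.11, B 7.3905
Sensible, products 25→86.3 °C: 196.46 kJ/min
Q = ΔH = -241.52 kJ/min = -4.0254 kW
Heat removed = 14491 kJ/h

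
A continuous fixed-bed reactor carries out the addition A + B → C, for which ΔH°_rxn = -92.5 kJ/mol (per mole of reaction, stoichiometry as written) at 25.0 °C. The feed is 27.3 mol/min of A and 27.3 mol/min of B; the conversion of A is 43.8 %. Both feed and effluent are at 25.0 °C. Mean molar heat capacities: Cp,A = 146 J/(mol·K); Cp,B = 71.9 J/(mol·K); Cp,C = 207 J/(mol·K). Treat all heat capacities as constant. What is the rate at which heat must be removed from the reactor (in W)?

Extent of reaction ξ = 0.438 × 27.3 = 11.957 mol/min
Reaction term: ξ·ΔH°_rxn = 11.957 × -92.5 = -1106.1 kJ/min
Q = ΔH = -1106.1 kJ/min = -18.434 kW
Heat removed = 18434 W

Q_out = 18400 W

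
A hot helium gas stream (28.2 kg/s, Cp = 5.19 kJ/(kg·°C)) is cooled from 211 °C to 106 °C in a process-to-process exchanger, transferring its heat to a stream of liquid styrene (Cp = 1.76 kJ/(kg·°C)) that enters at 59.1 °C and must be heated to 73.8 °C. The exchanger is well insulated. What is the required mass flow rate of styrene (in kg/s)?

ṁ_c = 594 kg/s

Heat released by hot stream: Q = 28.2 × 5.19 × (211 − 106) = 15368 kJ/s
Energy balance on cold side (adiabatic exchanger): Q = ṁ_c·Cp_c·(T_c,out − T_c,in)
ṁ_c = 15368 / [1.76 × (73.8 − 59.1)] = 593.99 kg/s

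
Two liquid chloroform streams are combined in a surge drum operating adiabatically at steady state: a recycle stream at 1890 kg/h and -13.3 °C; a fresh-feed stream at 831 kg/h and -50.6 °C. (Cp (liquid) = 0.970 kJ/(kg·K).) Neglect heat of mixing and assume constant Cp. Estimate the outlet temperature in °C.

T_out = -24.7 °C

Energy balance with Q = 0: Σ ṁᵢCp,ᵢ(T_out − Tᵢ) = 0
T_out = Σ ṁᵢCp,ᵢTᵢ / Σ ṁᵢCp,ᵢ
      = -65170 / 2639.4 = -24.692 °C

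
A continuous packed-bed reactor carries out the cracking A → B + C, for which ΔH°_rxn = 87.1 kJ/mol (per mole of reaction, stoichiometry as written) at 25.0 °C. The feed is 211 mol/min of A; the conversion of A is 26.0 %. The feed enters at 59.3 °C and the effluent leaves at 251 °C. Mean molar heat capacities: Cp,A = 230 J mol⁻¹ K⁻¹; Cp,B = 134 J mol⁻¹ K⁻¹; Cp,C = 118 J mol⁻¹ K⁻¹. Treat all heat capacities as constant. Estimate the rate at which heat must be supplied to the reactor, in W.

Extent of reaction ξ = 0.260 × 211 = 54.86 mol/min
Reaction term: ξ·ΔH°_rxn = 54.86 × 87.1 = 4778.3 kJ/min
Sensible, feed 59.3→25 °C: -1664.6 kJ/min
Outlet flows (mol/min): A 156.14, B 54.86, C 54.86
Sensible, products 25→251 °C: 11241 kJ/min
Q = ΔH = 14354 kJ/min = 239.24 kW
Heat supplied = 239240 W

Q_in = 239000 W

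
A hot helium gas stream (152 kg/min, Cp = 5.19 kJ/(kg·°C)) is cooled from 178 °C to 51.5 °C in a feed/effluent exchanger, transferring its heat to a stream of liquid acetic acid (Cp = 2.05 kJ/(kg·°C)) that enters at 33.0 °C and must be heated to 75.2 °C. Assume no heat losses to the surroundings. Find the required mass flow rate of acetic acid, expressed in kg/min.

Heat released by hot stream: Q = 152 × 5.19 × (178 − 51.5) = 99793 kJ/min
Energy balance on cold side (adiabatic exchanger): Q = ṁ_c·Cp_c·(T_c,out − T_c,in)
ṁ_c = 99793 / [2.05 × (75.2 − 33.0)] = 1153.5 kg/min

ṁ_c = 1150 kg/min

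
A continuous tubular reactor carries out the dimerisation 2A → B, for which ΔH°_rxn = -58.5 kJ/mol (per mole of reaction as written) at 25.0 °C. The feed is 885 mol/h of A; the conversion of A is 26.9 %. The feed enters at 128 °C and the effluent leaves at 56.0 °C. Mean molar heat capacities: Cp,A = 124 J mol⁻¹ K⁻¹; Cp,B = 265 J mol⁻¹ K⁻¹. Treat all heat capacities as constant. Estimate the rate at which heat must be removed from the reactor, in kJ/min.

Q_out = 247 kJ/min

Extent of reaction ξ = 0.269 × 885 / 2 = 119.03 mol/h
Reaction term: ξ·ΔH°_rxn = 119.03 × -58.5 = -6963.4 kJ/h
Sensible, feed 128→25 °C: -11303 kJ/h
Outlet flows (mol/h): A 646.93, B 119.03
Sensible, products 25→56.0 °C: 3464.7 kJ/h
Q = ΔH = -14802 kJ/h = -4.1117 kW
Heat removed = 246.7 kJ/min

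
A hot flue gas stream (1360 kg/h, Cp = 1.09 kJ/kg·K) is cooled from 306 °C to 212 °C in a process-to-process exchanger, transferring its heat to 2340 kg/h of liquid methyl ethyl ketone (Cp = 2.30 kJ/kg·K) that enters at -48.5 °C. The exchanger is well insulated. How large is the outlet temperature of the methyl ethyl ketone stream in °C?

T_c,out = -22.6 °C

Heat released by hot stream: Q = 1360 × 1.09 × (306 − 212) = 139350 kJ/h
Energy balance on cold side (adiabatic exchanger): Q = ṁ_c·Cp_c·(T_c,out − T_c,in)
T_c,out = -48.5 + 139350/(2340 × 2.30) = -22.609 °C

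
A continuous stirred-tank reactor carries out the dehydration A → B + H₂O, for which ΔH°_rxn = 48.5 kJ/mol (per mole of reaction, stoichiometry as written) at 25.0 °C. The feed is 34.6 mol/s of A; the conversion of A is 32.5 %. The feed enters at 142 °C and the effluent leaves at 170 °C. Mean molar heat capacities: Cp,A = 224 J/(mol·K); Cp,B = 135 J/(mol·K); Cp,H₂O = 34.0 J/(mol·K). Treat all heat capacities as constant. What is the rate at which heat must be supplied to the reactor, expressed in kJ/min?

Extent of reaction ξ = 0.325 × 34.6 = 11.245 mol/s
Reaction term: ξ·ΔH°_rxn = 11.245 × 48.5 = 545.38 kJ/s
Sensible, feed 142→25 °C: -906.8 kJ/s
Outlet flows (mol/s): A 23.355, B 11.245, H₂O 11.245
Sensible, products 25→170 °C: 1034.1 kJ/s
Q = ΔH = 672.71 kJ/s = 672.71 kW
Heat supplied = 40363 kJ/min

Q_in = 40400 kJ/min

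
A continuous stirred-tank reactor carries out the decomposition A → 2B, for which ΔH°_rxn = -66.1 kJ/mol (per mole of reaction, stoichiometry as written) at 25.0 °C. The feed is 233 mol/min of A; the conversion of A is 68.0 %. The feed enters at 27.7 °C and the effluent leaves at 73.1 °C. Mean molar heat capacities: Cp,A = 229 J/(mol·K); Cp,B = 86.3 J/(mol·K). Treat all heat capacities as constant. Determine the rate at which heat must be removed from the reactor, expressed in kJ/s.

Q_out = 141 kJ/s

Extent of reaction ξ = 0.680 × 233 = 158.44 mol/min
Reaction term: ξ·ΔH°_rxn = 158.44 × -66.1 = -10473 kJ/min
Sensible, feed 27.7→25 °C: -144.06 kJ/min
Outlet flows (mol/min): A 74.56, B 316.88
Sensible, products 25→73.1 °C: 2136.6 kJ/min
Q = ΔH = -8480.3 kJ/min = -141.34 kW
Heat removed = 141.34 kJ/s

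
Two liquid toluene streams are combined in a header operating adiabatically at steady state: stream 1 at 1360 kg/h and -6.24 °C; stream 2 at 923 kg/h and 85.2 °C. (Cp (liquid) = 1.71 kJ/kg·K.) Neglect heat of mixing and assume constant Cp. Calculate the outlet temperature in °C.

No heat crosses the boundary, so H_out = H_in.
T_out = Σ ṁᵢCp,ᵢTᵢ / Σ ṁᵢCp,ᵢ
      = 119960 / 3903.9 = 30.729 °C

T_out = 30.7 °C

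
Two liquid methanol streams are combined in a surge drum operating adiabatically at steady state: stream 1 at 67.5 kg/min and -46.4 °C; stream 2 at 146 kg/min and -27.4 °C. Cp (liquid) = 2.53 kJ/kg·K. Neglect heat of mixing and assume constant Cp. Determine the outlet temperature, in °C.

T_out = -33.4 °C

No heat crosses the boundary, so H_out = H_in.
T_out = Σ ṁᵢCp,ᵢTᵢ / Σ ṁᵢCp,ᵢ
      = -18045 / 540.15 = -33.407 °C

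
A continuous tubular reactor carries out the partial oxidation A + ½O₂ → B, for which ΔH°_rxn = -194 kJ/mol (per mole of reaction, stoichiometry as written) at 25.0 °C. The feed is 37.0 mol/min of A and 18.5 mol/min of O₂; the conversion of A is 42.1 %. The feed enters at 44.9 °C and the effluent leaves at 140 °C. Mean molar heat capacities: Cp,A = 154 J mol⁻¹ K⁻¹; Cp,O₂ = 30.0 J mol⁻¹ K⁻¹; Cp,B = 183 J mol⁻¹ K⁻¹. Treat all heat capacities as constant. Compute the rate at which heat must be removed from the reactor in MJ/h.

Extent of reaction ξ = 0.421 × 37.0 = 15.577 mol/min
Reaction term: ξ·ΔH°_rxn = 15.577 × -194 = -3021.9 kJ/min
Sensible, feed 44.9→25 °C: -124.43 kJ/min
Outlet flows (mol/min): A 21.423, O₂ 10.712, B 15.577
Sensible, products 25→140 °C: 744.17 kJ/min
Q = ΔH = -2402.2 kJ/min = -40.037 kW
Heat removed = 144.13 MJ/h

Q_out = 144 MJ/h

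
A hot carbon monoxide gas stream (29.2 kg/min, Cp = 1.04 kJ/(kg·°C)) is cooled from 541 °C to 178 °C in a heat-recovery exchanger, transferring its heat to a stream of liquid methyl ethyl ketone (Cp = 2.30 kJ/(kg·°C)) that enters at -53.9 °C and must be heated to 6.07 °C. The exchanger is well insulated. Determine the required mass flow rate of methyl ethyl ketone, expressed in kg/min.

Heat released by hot stream: Q = 29.2 × 1.04 × (541 − 178) = 11024 kJ/min
Energy balance on cold side (adiabatic exchanger): Q = ṁ_c·Cp_c·(T_c,out − T_c,in)
ṁ_c = 11024 / [2.30 × (6.07 − -53.9)] = 79.921 kg/min

ṁ_c = 79.9 kg/min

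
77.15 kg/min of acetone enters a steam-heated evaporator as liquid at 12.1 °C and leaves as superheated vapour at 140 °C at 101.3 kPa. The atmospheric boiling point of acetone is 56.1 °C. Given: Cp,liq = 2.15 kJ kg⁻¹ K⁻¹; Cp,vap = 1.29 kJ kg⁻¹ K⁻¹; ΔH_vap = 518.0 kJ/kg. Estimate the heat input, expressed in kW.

Q = 927 kW

liquid 12.1→56.1 °C: 94.6 kJ/kg
vaporisation at 56.1 °C: 518 kJ/kg
vapour 56.1→140 °C: 108.23 kJ/kg
Δh = 94.6 + 518 + 108.23 = 720.83 kJ/kg
Q = ṁ·Δh = 77.15 kg/min × 720.83 kJ/kg = 55612 kJ/min
|Q| = 926.87 kW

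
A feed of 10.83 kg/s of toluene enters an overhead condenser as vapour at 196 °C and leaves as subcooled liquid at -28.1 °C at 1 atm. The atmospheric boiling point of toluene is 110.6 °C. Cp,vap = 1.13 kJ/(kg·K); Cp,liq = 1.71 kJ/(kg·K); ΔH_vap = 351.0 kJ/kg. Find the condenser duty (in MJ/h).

Q_c = 26700 MJ/h

vapour 196→110.6 °C: -96.502 kJ/kg
condensation at 110.6 °C: -351 kJ/kg
liquid 110.6→-28.1 °C: -237.18 kJ/kg
Δh = -96.502 + -351 + -237.18 = -684.68 kJ/kg
Q = ṁ·Δh = 10.83 kg/s × -684.68 kJ/kg = -7415.1 kJ/s
|Q| = 7415.1 kW = 26694 MJ/h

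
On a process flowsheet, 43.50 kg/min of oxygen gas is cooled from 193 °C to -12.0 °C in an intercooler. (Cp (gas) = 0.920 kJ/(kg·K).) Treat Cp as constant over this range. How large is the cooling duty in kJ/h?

Q = ṁ·Cp·ΔT = 43.50 × 0.920 × (-12.0 − 193) = -8204.1 kJ/min
Converting: 8204.1 / 60 s = 136.74 kW
Cooling duty = 492250 kJ/h

Q_c = 492000 kJ/h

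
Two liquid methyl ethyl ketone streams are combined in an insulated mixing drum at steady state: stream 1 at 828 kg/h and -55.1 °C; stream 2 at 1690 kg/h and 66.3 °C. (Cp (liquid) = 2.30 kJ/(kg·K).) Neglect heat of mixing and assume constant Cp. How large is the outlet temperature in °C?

Energy balance with Q = 0: Σ ṁᵢCp,ᵢ(T_out − Tᵢ) = 0
T_out = Σ ṁᵢCp,ᵢTᵢ / Σ ṁᵢCp,ᵢ
      = 152780 / 5791.4 = 26.38 °C

T_out = 26.4 °C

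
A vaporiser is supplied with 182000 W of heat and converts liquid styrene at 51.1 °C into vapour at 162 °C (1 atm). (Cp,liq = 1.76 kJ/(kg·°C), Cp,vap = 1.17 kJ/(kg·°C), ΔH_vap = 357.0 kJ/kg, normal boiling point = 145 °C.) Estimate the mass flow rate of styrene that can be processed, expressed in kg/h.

ṁ = 1210 kg/h

Δh = 1.76×(145−51.1) + 357.0 + 1.17×(162−145) = 542.15 kJ/kg
Q = 182000 W = 182 kJ/s = 655200 kJ/h
ṁ = Q/Δh = 655200 / 542.15 = 1208.5 kg/h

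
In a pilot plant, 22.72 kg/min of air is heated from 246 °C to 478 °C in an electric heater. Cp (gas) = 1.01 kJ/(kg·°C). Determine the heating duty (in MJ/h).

Q = ṁ·Cp·ΔT = 22.72 × 1.01 × (478 − 246) = 5323.8 kJ/min
Converting: 5323.8 / 60 s = 88.729 kW
Heating duty = 319.43 MJ/h

Q = 319 MJ/h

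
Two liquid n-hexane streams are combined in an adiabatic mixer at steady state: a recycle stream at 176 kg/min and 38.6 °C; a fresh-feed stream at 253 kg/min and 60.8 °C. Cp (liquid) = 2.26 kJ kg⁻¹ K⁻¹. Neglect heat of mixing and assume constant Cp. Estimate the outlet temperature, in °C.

T_out = 51.7 °C

Energy balance with Q = 0: Σ ṁᵢCp,ᵢ(T_out − Tᵢ) = 0
T_out = Σ ṁᵢCp,ᵢTᵢ / Σ ṁᵢCp,ᵢ
      = 50118 / 969.54 = 51.692 °C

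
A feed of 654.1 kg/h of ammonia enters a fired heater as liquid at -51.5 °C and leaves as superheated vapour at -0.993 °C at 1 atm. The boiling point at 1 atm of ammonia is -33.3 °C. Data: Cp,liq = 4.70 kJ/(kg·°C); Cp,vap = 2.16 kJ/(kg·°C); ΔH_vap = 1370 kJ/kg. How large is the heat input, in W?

Q = 277000 W

liquid -51.5→-33.3 °C: 85.54 kJ/kg
vaporisation at -33.3 °C: 1370 kJ/kg
vapour -33.3→-0.993 °C: 69.783 kJ/kg
Δh = 85.54 + 1370 + 69.783 = 1525.3 kJ/kg
Q = ṁ·Δh = 654.1 kg/h × 1525.3 kJ/kg = 997710 kJ/h
|Q| = 277.14 kW = 277140 W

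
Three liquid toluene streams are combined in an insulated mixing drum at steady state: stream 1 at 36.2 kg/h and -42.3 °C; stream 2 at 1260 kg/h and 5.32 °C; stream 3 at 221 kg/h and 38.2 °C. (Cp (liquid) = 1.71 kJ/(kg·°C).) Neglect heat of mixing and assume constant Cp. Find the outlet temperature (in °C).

Adiabatic, steady state ⇒ Σ ṁᵢCp,ᵢ(T_out − Tᵢ) = 0
T_out = Σ ṁᵢCp,ᵢTᵢ / Σ ṁᵢCp,ᵢ
      = 23280 / 2594.4 = 8.9732 °C

T_out = 8.97 °C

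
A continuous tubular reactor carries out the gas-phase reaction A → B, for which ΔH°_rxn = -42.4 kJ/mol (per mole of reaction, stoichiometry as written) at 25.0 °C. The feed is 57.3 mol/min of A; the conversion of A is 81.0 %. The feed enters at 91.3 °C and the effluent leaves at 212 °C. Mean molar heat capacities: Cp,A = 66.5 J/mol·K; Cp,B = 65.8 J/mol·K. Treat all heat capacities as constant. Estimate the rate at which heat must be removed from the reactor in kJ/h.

Q_out = 90800 kJ/h

Extent of reaction ξ = 0.810 × 57.3 = 46.413 mol/min
Reaction term: ξ·ΔH°_rxn = 46.413 × -42.4 = -1967.9 kJ/min
Sensible, feed 91.3→25 °C: -252.63 kJ/min
Outlet flows (mol/min): A 10.887, B 46.413
Sensible, products 25→212 °C: 706.48 kJ/min
Q = ΔH = -1514.1 kJ/min = -25.234 kW
Heat removed = 90844 kJ/h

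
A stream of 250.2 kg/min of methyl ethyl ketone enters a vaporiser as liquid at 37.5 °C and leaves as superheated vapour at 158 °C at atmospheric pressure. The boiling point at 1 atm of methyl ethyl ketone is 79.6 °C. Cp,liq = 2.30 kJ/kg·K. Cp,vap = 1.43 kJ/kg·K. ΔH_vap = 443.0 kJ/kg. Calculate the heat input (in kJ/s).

liquid 37.5→79.6 °C: 96.83 kJ/kg
vaporisation at 79.6 °C: 443 kJ/kg
vapour 79.6→158 °C: 112.11 kJ/kg
Δh = 96.83 + 443 + 112.11 = 651.94 kJ/kg
Q = ṁ·Δh = 250.2 kg/min × 651.94 kJ/kg = 163120 kJ/min
|Q| = 2718.6 kW

Q = 2720 kJ/s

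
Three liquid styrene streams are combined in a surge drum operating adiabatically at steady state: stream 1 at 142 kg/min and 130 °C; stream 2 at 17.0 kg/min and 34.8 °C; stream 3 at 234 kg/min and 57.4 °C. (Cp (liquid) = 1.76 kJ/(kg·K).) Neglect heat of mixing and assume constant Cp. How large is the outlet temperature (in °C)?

No heat crosses the boundary, so H_out = H_in.
T_out = Σ ṁᵢCp,ᵢTᵢ / Σ ṁᵢCp,ᵢ
      = 57170 / 691.68 = 82.654 °C

T_out = 82.7 °C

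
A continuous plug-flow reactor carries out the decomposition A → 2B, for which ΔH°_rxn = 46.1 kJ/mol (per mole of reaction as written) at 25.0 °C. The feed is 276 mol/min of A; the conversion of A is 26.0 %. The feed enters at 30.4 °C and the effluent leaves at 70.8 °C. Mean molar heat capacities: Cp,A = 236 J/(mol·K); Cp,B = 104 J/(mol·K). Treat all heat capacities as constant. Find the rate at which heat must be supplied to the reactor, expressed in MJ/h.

Extent of reaction ξ = 0.260 × 276 = 71.76 mol/min
Reaction term: ξ·ΔH°_rxn = 71.76 × 46.1 = 3308.1 kJ/min
Sensible, feed 30.4→25 °C: -351.73 kJ/min
Outlet flows (mol/min): A 204.24, B 143.52
Sensible, products 25→70.8 °C: 2891.2 kJ/min
Q = ΔH = 5847.6 kJ/min = 97.46 kW
Heat supplied = 350.86 MJ/h

Q_in = 351 MJ/h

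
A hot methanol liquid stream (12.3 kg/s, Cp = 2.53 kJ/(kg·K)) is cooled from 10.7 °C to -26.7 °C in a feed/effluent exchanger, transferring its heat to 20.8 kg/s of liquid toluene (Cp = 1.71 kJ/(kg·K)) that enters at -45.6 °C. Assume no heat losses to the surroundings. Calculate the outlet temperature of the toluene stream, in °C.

T_c,out = -12.9 °C

Heat released by hot stream: Q = 12.3 × 2.53 × (10.7 − -26.7) = 1163.9 kJ/s
Energy balance on cold side (adiabatic exchanger): Q = ṁ_c·Cp_c·(T_c,out − T_c,in)
T_c,out = -45.6 + 1163.9/(20.8 × 1.71) = -12.878 °C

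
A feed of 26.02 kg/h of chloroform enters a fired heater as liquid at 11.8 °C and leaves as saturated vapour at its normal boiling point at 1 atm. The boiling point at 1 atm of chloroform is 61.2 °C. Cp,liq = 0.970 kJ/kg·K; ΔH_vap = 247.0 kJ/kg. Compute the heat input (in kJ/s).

Q = 2.13 kJ/s

liquid 11.8→61.2 °C: 47.918 kJ/kg
vaporisation at 61.2 °C: 247 kJ/kg
Δh = 47.918 + 247 = 294.92 kJ/kg
Q = ṁ·Δh = 26.02 kg/h × 294.92 kJ/kg = 7673.8 kJ/h
|Q| = 2.1316 kW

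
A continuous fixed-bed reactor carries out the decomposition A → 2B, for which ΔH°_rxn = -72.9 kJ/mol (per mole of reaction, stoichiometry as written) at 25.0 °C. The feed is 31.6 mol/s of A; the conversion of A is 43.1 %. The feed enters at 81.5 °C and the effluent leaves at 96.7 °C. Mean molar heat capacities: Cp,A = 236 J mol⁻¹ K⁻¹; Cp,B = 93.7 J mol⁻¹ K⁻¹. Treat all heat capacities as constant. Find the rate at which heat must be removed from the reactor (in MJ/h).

Extent of reaction ξ = 0.431 × 31.6 = 13.62 mol/s
Reaction term: ξ·ΔH°_rxn = 13.62 × -72.9 = -992.87 kJ/s
Sensible, feed 81.5→25 °C: -421.35 kJ/s
Outlet flows (mol/s): A 17.98, B 27.239
Sensible, products 25→96.7 °C: 487.25 kJ/s
Q = ΔH = -926.97 kJ/s = -926.97 kW
Heat removed = 3337.1 MJ/h

Q_out = 3340 MJ/h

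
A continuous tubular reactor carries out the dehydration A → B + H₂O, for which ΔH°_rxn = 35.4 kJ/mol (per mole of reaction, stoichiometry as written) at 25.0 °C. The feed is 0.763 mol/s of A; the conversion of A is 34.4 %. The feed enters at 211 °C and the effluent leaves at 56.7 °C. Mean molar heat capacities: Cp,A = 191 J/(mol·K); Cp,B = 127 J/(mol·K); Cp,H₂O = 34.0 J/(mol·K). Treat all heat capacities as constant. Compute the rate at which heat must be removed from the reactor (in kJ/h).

Extent of reaction ξ = 0.344 × 0.763 = 0.26247 mol/s
Reaction term: ξ·ΔH°_rxn = 0.26247 × 35.4 = 9.2915 kJ/s
Sensible, feed 211→25 °C: -27.106 kJ/s
Outlet flows (mol/s): A 0.50053, B 0.26247, H₂O 0.26247
Sensible, products 25→56.7 °C: 4.3701 kJ/s
Q = ΔH = -13.445 kJ/s = -13.445 kW
Heat removed = 48401 kJ/h

Q_out = 48400 kJ/h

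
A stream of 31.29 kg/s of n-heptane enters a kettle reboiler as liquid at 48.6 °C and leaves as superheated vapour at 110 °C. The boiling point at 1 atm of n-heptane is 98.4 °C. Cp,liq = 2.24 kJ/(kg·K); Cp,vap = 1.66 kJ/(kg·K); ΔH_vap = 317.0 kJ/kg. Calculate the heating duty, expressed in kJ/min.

liquid 48.6→98.4 °C: 111.55 kJ/kg
vaporisation at 98.4 °C: 317 kJ/kg
vapour 98.4→110 °C: 19.256 kJ/kg
Δh = 111.55 + 317 + 19.256 = 447.81 kJ/kg
Q = ṁ·Δh = 31.29 kg/s × 447.81 kJ/kg = 14012 kJ/s
|Q| = 14012 kW = 840710 kJ/min

Q = 841000 kJ/min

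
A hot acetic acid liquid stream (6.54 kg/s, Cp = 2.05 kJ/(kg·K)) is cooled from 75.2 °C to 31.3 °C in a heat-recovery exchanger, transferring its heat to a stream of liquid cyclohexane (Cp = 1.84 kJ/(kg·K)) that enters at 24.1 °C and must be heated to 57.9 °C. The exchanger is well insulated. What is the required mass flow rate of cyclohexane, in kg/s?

ṁ_c = 9.46 kg/s

Heat released by hot stream: Q = 6.54 × 2.05 × (75.2 − 31.3) = 588.57 kJ/s
Energy balance on cold side (adiabatic exchanger): Q = ṁ_c·Cp_c·(T_c,out − T_c,in)
ṁ_c = 588.57 / [1.84 × (57.9 − 24.1)] = 9.4637 kg/s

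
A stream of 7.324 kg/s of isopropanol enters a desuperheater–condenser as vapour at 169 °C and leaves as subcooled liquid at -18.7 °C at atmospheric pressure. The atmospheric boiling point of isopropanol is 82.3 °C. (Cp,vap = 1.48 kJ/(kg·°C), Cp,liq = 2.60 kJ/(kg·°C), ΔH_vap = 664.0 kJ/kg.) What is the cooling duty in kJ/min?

Q_c = 464000 kJ/min

vapour 169→82.3 °C: -128.32 kJ/kg
condensation at 82.3 °C: -664 kJ/kg
liquid 82.3→-18.7 °C: -262.6 kJ/kg
Δh = -128.32 + -664 + -262.6 = -1054.9 kJ/kg
Q = ṁ·Δh = 7.324 kg/s × -1054.9 kJ/kg = -7726.2 kJ/s
|Q| = 7726.2 kW = 463570 kJ/min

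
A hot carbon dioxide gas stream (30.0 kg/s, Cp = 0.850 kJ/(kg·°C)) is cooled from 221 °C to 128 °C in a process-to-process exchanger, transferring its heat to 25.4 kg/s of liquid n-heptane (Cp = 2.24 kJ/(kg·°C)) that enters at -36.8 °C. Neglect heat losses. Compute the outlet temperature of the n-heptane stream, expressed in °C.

Heat released by hot stream: Q = 30.0 × 0.850 × (221 − 128) = 2371.5 kJ/s
Energy balance on cold side (adiabatic exchanger): Q = ṁ_c·Cp_c·(T_c,out − T_c,in)
T_c,out = -36.8 + 2371.5/(25.4 × 2.24) = 4.8813 °C

T_c,out = 4.88 °C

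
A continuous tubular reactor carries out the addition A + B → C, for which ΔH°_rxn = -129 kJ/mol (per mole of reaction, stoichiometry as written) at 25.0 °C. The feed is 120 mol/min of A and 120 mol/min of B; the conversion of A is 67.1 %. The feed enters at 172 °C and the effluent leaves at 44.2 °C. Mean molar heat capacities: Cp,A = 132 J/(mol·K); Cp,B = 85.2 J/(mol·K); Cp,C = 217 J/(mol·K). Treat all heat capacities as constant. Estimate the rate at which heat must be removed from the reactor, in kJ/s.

Extent of reaction ξ = 0.671 × 120 = 80.52 mol/min
Reaction term: ξ·ΔH°_rxn = 80.52 × -129 = -10387 kJ/min
Sensible, feed 172→25 °C: -3831.4 kJ/min
Outlet flows (mol/min): A 39.48, B 39.48, C 80.52
Sensible, products 25→44.2 °C: 500.12 kJ/min
Q = ΔH = -13718 kJ/min = -228.64 kW
Heat removed = 228.64 kJ/s

Q_out = 229 kJ/s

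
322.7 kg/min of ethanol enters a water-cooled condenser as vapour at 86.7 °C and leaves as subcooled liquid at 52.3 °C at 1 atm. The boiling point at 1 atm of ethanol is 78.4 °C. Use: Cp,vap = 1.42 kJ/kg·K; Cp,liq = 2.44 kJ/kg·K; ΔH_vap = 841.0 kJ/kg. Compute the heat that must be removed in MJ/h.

vapour 86.7→78.4 °C: -11.786 kJ/kg
condensation at 78.4 °C: -841 kJ/kg
liquid 78.4→52.3 °C: -63.684 kJ/kg
Δh = -11.786 + -841 + -63.684 = -916.47 kJ/kg
Q = ṁ·Δh = 322.7 kg/min × -916.47 kJ/kg = -295740 kJ/min
|Q| = 4929.1 kW = 17745 MJ/h

Q_c = 17700 MJ/h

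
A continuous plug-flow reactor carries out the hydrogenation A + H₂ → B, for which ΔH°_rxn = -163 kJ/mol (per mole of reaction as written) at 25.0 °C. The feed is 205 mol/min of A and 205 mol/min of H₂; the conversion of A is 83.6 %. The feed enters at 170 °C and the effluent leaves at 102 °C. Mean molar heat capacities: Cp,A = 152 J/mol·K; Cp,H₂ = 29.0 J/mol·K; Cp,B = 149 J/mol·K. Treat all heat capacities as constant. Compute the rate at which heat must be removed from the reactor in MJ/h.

Q_out = 1850 MJ/h

Extent of reaction ξ = 0.836 × 205 = 171.38 mol/min
Reaction term: ξ·ΔH°_rxn = 171.38 × -163 = -27935 kJ/min
Sensible, feed 170→25 °C: -5380.2 kJ/min
Outlet flows (mol/min): A 33.62, H₂ 33.62, B 171.38
Sensible, products 25→102 °C: 2434.8 kJ/min
Q = ΔH = -30880 kJ/min = -514.67 kW
Heat removed = 1852.8 MJ/h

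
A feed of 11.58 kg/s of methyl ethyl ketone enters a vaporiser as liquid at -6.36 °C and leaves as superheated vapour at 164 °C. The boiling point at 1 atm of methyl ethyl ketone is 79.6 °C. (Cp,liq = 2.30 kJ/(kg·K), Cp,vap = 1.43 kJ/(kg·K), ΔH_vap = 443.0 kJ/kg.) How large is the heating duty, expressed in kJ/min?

liquid -6.36→79.6 °C: 197.71 kJ/kg
vaporisation at 79.6 °C: 443 kJ/kg
vapour 79.6→164 °C: 120.69 kJ/kg
Δh = 197.71 + 443 + 120.69 = 761.4 kJ/kg
Q = ṁ·Δh = 11.58 kg/s × 761.4 kJ/kg = 8817 kJ/s
|Q| = 8817 kW = 529020 kJ/min

Q = 529000 kJ/min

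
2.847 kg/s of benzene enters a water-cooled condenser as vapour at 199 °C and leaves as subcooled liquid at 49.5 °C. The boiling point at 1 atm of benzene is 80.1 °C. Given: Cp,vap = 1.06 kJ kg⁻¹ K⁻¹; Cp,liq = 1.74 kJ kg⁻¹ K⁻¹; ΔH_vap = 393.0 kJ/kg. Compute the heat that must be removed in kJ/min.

vapour 199→80.1 °C: -126.03 kJ/kg
condensation at 80.1 °C: -393 kJ/kg
liquid 80.1→49.5 °C: -53.244 kJ/kg
Δh = -126.03 + -393 + -53.244 = -572.28 kJ/kg
Q = ṁ·Δh = 2.847 kg/s × -572.28 kJ/kg = -1629.3 kJ/s
|Q| = 1629.3 kW = 97757 kJ/min

Q_c = 97800 kJ/min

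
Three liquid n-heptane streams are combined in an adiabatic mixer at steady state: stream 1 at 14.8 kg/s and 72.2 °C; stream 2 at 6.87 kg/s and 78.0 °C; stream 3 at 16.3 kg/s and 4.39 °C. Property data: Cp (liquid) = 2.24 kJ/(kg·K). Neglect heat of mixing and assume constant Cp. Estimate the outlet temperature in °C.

T_out = 44.1 °C

Adiabatic, steady state ⇒ Σ ṁᵢCp,ᵢ(T_out − Tᵢ) = 0
Σ ṁᵢCp,ᵢTᵢ = 14.8×2.24×72.2 + 6.87×2.24×78.0 + 16.3×2.24×4.39 = 3754.2
Σ ṁᵢCp,ᵢ = 14.8×2.24 + 6.87×2.24 + 16.3×2.24 = 85.053
T_out = 3754.2 / 85.053 = 44.14 °C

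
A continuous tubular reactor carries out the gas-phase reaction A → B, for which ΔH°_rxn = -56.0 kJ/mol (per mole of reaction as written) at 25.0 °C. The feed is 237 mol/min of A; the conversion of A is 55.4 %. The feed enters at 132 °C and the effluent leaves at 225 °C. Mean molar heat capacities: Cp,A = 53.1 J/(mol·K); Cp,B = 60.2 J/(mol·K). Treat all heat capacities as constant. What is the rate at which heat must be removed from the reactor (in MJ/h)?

Extent of reaction ξ = 0.554 × 237 = 131.3 mol/min
Reaction term: ξ·ΔH°_rxn = 131.3 × -56.0 = -7352.7 kJ/min
Sensible, feed 132→25 °C: -1346.6 kJ/min
Outlet flows (mol/min): A 105.7, B 131.3
Sensible, products 25→225 °C: 2703.4 kJ/min
Q = ΔH = -5995.9 kJ/min = -99.931 kW
Heat removed = 359.75 MJ/h

Q_out = 360 MJ/h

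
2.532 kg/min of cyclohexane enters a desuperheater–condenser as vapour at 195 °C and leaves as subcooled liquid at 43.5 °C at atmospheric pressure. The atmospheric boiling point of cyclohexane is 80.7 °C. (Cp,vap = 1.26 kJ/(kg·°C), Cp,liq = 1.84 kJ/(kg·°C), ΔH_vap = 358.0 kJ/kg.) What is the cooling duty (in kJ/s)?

vapour 195→80.7 °C: -144.02 kJ/kg
condensation at 80.7 °C: -358 kJ/kg
liquid 80.7→43.5 °C: -68.448 kJ/kg
Δh = -144.02 + -358 + -68.448 = -570.47 kJ/kg
Q = ṁ·Δh = 2.532 kg/min × -570.47 kJ/kg = -1444.4 kJ/min
|Q| = 24.074 kW

Q_c = 24.1 kJ/s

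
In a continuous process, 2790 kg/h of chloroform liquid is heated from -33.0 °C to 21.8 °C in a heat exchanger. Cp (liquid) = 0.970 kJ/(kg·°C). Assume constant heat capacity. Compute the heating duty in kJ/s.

Q = ṁ·Cp·ΔT = 2790 × 0.970 × (21.8 − -33.0) = 148310 kJ/h
Converting: 148310 / 3600 s = 41.196 kW

Q = 41.2 kJ/s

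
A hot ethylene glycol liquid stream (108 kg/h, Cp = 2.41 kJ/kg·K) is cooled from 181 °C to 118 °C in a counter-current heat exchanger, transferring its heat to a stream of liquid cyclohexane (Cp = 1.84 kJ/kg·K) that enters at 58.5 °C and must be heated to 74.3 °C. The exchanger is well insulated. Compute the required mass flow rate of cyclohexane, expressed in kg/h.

ṁ_c = 564 kg/h

Heat released by hot stream: Q = 108 × 2.41 × (181 − 118) = 16398 kJ/h
Energy balance on cold side (adiabatic exchanger): Q = ṁ_c·Cp_c·(T_c,out − T_c,in)
ṁ_c = 16398 / [1.84 × (74.3 − 58.5)] = 564.04 kg/h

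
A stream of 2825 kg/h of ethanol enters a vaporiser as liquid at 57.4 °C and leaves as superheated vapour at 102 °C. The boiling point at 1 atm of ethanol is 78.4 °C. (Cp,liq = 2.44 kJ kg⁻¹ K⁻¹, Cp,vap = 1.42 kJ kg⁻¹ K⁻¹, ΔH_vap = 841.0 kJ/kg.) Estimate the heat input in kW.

liquid 57.4→78.4 °C: 51.24 kJ/kg
vaporisation at 78.4 °C: 841 kJ/kg
vapour 78.4→102 °C: 33.512 kJ/kg
Δh = 51.24 + 841 + 33.512 = 925.75 kJ/kg
Q = ṁ·Δh = 2825 kg/h × 925.75 kJ/kg = 2.6152e+06 kJ/h
|Q| = 726.46 kW

Q = 726 kW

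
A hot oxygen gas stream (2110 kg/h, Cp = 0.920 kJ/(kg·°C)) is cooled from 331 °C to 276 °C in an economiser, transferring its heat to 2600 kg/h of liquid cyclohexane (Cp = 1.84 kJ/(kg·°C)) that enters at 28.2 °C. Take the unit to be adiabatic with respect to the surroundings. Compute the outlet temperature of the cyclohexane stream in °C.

T_c,out = 50.5 °C

Heat released by hot stream: Q = 2110 × 0.920 × (331 − 276) = 106770 kJ/h
Energy balance on cold side (adiabatic exchanger): Q = ṁ_c·Cp_c·(T_c,out − T_c,in)
T_c,out = 28.2 + 106770/(2600 × 1.84) = 50.517 °C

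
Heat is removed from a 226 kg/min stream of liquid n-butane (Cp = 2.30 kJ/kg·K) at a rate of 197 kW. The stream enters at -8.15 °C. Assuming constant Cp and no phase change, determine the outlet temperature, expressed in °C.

T_out = -30.9 °C

Q = 197 kW = 11820 kJ/min
ΔT = Q/(ṁ·Cp) = 11820/(226×2.30) = 22.74 K
T_out = -8.15 − 22.74 = -30.89 °C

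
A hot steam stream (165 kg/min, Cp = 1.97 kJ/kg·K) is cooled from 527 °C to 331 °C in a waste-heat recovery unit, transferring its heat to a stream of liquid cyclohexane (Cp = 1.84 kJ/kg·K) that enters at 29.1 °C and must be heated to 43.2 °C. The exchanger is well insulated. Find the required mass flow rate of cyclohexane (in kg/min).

Heat released by hot stream: Q = 165 × 1.97 × (527 − 331) = 63710 kJ/min
Energy balance on cold side (adiabatic exchanger): Q = ṁ_c·Cp_c·(T_c,out − T_c,in)
ṁ_c = 63710 / [1.84 × (43.2 − 29.1)] = 2455.7 kg/min

ṁ_c = 2460 kg/min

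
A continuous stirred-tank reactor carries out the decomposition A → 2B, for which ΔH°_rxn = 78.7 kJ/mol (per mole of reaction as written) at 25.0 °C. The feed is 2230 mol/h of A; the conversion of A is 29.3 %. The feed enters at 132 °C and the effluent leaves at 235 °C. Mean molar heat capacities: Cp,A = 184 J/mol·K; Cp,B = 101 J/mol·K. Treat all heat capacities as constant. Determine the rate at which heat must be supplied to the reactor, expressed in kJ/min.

Q_in = 1600 kJ/min

Extent of reaction ξ = 0.293 × 2230 = 653.39 mol/h
Reaction term: ξ·ΔH°_rxn = 653.39 × 78.7 = 51422 kJ/h
Sensible, feed 132→25 °C: -43904 kJ/h
Outlet flows (mol/h): A 1576.6, B 1306.8
Sensible, products 25→235 °C: 88637 kJ/h
Q = ΔH = 96155 kJ/h = 26.71 kW
Heat supplied = 1602.6 kJ/min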